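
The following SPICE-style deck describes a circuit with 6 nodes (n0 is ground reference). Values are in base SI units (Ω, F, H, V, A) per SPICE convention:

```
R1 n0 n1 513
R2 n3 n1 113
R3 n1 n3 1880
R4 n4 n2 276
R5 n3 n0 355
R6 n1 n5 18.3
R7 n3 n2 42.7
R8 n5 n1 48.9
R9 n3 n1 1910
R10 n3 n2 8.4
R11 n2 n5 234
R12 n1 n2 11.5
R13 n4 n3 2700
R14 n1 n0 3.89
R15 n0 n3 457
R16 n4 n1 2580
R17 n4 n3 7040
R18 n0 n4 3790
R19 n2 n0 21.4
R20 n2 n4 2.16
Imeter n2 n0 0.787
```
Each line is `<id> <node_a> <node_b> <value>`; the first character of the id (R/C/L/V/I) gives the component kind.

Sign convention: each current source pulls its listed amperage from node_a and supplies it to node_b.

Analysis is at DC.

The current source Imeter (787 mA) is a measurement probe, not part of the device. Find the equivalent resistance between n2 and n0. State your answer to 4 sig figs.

R_eq = 8.072 Ω

Element admittances at DC:
  Y(R1) = 0.001949 S between n0,n1
  Y(R2) = 0.008850 S between n3,n1
  Y(R3) = 0.0005319 S between n1,n3
  Y(R4) = 0.003623 S between n4,n2
  Y(R5) = 0.002817 S between n3,n0
  Y(R6) = 0.05464 S between n1,n5
  Y(R7) = 0.02342 S between n3,n2
  Y(R8) = 0.02045 S between n5,n1
  Y(R9) = 0.0005236 S between n3,n1
  Y(R10) = 0.1190 S between n3,n2
  Y(R11) = 0.004274 S between n2,n5
  Y(R12) = 0.08696 S between n1,n2
  Y(R13) = 0.0003704 S between n4,n3
  Y(R14) = 0.2571 S between n1,n0
  Y(R15) = 0.002188 S between n0,n3
  Y(R16) = 0.0003876 S between n4,n1
  Y(R17) = 0.0001420 S between n4,n3
  Y(R18) = 0.0002639 S between n0,n4
  Y(R19) = 0.04673 S between n2,n0
  Y(R20) = 0.4630 S between n2,n4
  Imeter: injects 0.787 A into n0 (from n2)
Assemble and solve the 5×5 MNA system:
  V(n1)=-1.773  V(n2)=-6.353  V(n3)=-5.864  V(n4)=-6.345  V(n5)=-2.019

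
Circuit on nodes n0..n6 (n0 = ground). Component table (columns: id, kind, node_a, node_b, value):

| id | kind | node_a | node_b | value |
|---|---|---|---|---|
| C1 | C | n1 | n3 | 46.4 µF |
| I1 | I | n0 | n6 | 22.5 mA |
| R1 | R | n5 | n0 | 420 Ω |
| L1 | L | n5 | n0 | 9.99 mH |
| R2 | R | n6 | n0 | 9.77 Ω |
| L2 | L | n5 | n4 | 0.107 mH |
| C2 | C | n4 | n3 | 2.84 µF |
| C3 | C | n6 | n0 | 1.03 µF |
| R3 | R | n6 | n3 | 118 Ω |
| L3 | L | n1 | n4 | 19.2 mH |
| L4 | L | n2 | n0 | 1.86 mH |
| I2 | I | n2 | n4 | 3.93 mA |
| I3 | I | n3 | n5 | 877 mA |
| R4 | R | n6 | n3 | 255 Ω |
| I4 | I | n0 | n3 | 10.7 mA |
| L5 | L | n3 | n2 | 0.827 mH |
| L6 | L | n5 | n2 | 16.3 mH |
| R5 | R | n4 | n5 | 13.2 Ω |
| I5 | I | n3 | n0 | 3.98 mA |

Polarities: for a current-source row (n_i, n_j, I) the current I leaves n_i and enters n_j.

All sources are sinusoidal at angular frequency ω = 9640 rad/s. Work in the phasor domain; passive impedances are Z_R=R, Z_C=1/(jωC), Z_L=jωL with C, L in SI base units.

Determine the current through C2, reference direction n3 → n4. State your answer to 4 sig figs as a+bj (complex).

-2.621-0.6028j A

MNA unknowns: 6 node voltages V₁..V_6
C1: Y=0.000+0.4473j on G[1,3]
I1: z[0]−=0.0225, z[6]+=0.0225
R1: Y=0.002381+0.000j on G[5,0]
L1: Y=0.000-0.01038j on G[5,0]
R2: Y=0.1024+0.000j on G[6,0]
L2: Y=0.000-0.9695j on G[5,4]
C2: Y=0.000+0.02738j on G[4,3]
C3: Y=0.000+0.009929j on G[6,0]
R3: Y=0.008475+0.000j on G[6,3]
L3: Y=0.000-0.005403j on G[1,4]
L4: Y=0.000-0.05577j on G[2,0]
I2: z[2]−=0.00393, z[4]+=0.00393
I3: z[3]−=0.877, z[5]+=0.877
R4: Y=0.003922+0.000j on G[6,3]
I4: z[0]−=0.0107, z[3]+=0.0107
L5: Y=0.000-0.1254j on G[3,2]
L6: Y=0.000-0.006364j on G[5,2]
R5: Y=0.07576+0.000j on G[4,5]
I5: z[3]−=0.00398, z[0]+=0.00398
solve → V1=-3.804+24.52j, V2=-1.748+13.21j, V3=-3.535+23.35j, V4=18.48-72.40j, V5=18.15-70.21j, V6=0.03222+2.520j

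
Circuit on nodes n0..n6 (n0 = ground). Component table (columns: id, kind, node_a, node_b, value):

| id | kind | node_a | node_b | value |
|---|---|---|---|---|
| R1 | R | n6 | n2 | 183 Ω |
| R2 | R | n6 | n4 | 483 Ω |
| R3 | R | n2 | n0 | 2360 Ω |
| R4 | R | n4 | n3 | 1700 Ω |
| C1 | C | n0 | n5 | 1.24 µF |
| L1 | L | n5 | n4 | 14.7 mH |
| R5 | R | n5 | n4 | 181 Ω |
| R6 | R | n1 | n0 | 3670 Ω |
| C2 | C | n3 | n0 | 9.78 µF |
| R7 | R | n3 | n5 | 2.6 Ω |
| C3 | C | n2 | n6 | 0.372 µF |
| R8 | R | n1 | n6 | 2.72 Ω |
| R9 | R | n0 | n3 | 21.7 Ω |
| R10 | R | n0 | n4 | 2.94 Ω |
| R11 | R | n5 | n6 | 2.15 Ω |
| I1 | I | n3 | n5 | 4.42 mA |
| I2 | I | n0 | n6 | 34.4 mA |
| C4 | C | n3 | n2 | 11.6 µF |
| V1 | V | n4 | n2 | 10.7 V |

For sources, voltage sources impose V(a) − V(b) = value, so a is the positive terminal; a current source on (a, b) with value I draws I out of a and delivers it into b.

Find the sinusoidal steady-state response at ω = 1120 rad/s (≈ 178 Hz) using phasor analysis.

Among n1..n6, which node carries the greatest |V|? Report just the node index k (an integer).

MNA unknowns: 6 node voltages V₁..V_6 plus 1 source current (V1)
R1: Y=0.005464+0.000j on G[6,2]
R2: Y=0.002070+0.000j on G[6,4]
R3: Y=0.0004237+0.000j on G[2,0]
R4: Y=0.0005882+0.000j on G[4,3]
C1: Y=0.000+0.001389j on G[0,5]
L1: Y=0.000-0.06074j on G[5,4]
R5: Y=0.005525+0.000j on G[5,4]
R6: Y=0.0002725+0.000j on G[1,0]
C2: Y=0.000+0.01095j on G[3,0]
R7: Y=0.3846+0.000j on G[3,5]
C3: Y=0.000+0.0004166j on G[2,6]
R8: Y=0.3676+0.000j on G[1,6]
R9: Y=0.04608+0.000j on G[0,3]
R10: Y=0.3401+0.000j on G[0,4]
R11: Y=0.4651+0.000j on G[5,6]
I1: z[3]−=0.00442, z[5]+=0.00442
I2: z[0]−=0.0344, z[6]+=0.0344
C4: Y=0.000+0.01299j on G[3,2]
V1: row V4−V2=10.7, i_V1 at 4,2
solve → V1=0.7420-1.601j, V2=-10.73+0.2226j, V3=0.6043-1.804j, V4=-0.03267+0.2226j, V5=0.8090-1.623j, V6=0.7426-1.602j
aux → i_V1=-0.09434-0.1420j

2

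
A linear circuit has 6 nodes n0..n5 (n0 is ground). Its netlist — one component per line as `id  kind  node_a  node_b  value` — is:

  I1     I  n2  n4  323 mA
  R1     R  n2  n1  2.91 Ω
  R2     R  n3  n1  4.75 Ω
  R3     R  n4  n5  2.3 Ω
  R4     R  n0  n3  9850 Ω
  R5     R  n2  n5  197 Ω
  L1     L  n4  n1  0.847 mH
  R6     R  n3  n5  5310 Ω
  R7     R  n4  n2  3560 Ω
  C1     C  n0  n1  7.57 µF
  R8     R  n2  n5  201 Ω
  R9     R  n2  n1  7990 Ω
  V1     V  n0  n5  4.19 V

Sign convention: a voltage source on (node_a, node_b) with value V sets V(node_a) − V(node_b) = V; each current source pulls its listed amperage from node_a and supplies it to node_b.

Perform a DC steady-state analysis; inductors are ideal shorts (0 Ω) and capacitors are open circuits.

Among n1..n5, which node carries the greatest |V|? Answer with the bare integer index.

MNA unknowns: 5 node voltages V₁..V_5 plus 2 source currents (L1, V1)
I1: z[2]−=0.323, z[4]+=0.323
R1: Y=0.3436 on G[2,1]
R2: Y=0.2105 on G[3,1]
R3: Y=0.4348 on G[4,5]
R4: Y=0.0001015 on G[0,3]
R5: Y=0.005076 on G[2,5]
L1: row V4−V1=0, i_L1 at 4,1
R6: Y=0.0001883 on G[3,5]
R7: Y=0.0002809 on G[4,2]
C1: Y=0.000 on G[0,1]
R8: Y=0.004975 on G[2,5]
R9: Y=0.0001252 on G[2,1]
V1: row V0−V5=4.19, i_V1 at 0,5
solve → V1=-4.168, V2=-5.081, V3=-4.166, V4=-4.168, V5=-4.190
aux → i_L1=0.3134, i_V1=-0.0004230

2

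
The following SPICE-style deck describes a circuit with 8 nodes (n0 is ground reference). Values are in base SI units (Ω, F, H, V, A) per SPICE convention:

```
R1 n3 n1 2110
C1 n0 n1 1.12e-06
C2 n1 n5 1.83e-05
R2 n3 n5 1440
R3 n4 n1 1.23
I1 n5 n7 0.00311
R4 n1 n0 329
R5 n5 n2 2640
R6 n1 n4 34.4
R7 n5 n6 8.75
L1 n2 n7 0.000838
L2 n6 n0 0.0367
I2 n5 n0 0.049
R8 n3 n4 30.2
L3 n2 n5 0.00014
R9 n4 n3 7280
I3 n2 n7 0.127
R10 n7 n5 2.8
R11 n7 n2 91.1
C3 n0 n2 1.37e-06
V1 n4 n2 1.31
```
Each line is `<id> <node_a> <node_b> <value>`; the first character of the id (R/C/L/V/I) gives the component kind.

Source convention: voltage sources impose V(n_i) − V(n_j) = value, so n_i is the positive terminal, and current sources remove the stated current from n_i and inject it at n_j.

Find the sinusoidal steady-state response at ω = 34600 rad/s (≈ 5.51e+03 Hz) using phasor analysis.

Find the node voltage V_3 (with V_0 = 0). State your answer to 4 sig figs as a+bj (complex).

0.7630+0.3906j V

Element admittances at ω=34600 rad/s:
  Y(R1) = 0.0004739+0.000j S between n3,n1
  Y(C1) = 0.000+0.03875j S between n0,n1
  Y(C2) = 0.000+0.6332j S between n1,n5
  Y(R2) = 0.0006944+0.000j S between n3,n5
  Y(R3) = 0.8130+0.000j S between n4,n1
  I1: injects 0.00311 A into n7 (from n5)
  Y(R4) = 0.003040+0.000j S between n1,n0
  Y(R5) = 0.0003788+0.000j S between n5,n2
  Y(R6) = 0.02907+0.000j S between n1,n4
  Y(R7) = 0.1143+0.000j S between n5,n6
  Y(L1) = 0.000-0.03449j S between n2,n7
  Y(L2) = 0.000-0.0007875j S between n6,n0
  I2: injects 0.049 A into n0 (from n5)
  Y(R8) = 0.03311+0.000j S between n3,n4
  Y(L3) = 0.000-0.2064j S between n2,n5
  Y(R9) = 0.0001374+0.000j S between n4,n3
  I3: injects 0.127 A into n7 (from n2)
  Y(R10) = 0.3571+0.000j S between n7,n5
  Y(R11) = 0.01098+0.000j S between n7,n2
  Y(C3) = 0.000+0.04740j S between n0,n2
  V1: constraint V(n4)−V(n2) = 1.31
Assemble and solve the 8×8 MNA system:
  V(n1)=0.6408+0.8855j  V(n2)=-0.5580+0.3690j  V(n3)=0.7630+0.3906j  V(n4)=0.7520+0.3690j  V(n5)=1.371+1.085j  V(n6)=1.364+1.094j  V(n7)=1.584+1.264j
  i(V1)=-0.09334+0.4356j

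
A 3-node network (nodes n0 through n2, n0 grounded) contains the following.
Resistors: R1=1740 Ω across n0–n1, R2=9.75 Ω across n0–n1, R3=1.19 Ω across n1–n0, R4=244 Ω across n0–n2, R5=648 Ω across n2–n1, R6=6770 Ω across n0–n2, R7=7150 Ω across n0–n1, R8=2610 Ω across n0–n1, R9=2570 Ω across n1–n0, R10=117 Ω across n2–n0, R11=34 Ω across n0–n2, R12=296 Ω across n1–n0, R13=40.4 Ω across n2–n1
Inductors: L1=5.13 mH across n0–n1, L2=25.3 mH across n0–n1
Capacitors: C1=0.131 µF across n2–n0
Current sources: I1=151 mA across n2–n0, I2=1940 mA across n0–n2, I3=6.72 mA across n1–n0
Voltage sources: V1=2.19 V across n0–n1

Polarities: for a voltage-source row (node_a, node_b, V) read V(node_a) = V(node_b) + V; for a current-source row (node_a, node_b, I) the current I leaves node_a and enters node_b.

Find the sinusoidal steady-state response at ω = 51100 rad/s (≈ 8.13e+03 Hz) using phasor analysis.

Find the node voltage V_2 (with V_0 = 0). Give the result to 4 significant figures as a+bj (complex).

MNA unknowns: 2 node voltages V₁..V_2 plus 1 source current (V1)
R1: Y=0.0005747+0.000j on G[0,1]
L1: Y=0.000-0.003815j on G[0,1]
R2: Y=0.1026+0.000j on G[0,1]
R3: Y=0.8403+0.000j on G[1,0]
L2: Y=0.000-0.0007735j on G[0,1]
R4: Y=0.004098+0.000j on G[0,2]
C1: Y=0.000+0.006694j on G[2,0]
I1: z[2]−=0.151, z[0]+=0.151
R5: Y=0.001543+0.000j on G[2,1]
R6: Y=0.0001477+0.000j on G[0,2]
R7: Y=0.0001399+0.000j on G[0,1]
R8: Y=0.0003831+0.000j on G[0,1]
R9: Y=0.0003891+0.000j on G[1,0]
R10: Y=0.008547+0.000j on G[2,0]
I2: z[0]−=1.94, z[2]+=1.94
I3: z[1]−=0.00672, z[0]+=0.00672
R11: Y=0.02941+0.000j on G[0,2]
R12: Y=0.003378+0.000j on G[1,0]
R13: Y=0.02475+0.000j on G[2,1]
V1: row V0−V1=2.19, i_V1 at 0,1
solve → V1=-2.190+0.000j, V2=25.04-2.447j
aux → i_V1=-2.785+0.07439j

25.04-2.447j V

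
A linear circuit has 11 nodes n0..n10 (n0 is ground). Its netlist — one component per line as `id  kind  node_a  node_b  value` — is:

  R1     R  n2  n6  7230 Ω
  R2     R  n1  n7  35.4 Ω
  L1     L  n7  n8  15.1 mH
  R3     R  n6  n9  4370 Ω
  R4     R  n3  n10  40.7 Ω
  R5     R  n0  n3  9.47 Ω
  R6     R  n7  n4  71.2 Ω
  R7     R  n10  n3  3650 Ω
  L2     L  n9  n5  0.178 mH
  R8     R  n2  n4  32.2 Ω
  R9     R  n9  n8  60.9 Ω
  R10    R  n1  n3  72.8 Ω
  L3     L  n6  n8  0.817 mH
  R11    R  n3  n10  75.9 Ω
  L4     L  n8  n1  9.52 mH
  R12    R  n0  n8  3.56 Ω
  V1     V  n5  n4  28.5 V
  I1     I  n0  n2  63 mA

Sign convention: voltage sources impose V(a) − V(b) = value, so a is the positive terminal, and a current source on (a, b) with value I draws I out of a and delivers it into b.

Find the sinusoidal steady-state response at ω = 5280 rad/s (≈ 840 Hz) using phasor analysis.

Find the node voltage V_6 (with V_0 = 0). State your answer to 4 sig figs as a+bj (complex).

Apply KCL at each of the 10 non-ground nodes and solve the resulting linear system.
Node n1: branches {R2, R10, L4} → V_1 = -1.063-3.845j
Node n2: branches {R1, R8, I1} → V_2 = -13.08-1.868j
Node n3: branches {R4, R5, R7, R10, R11} → V_3 = -0.1224-0.4426j
Node n4: branches {R6, R8, V1} → V_4 = -15.17-1.877j
Node n5: branches {L2, V1} → V_5 = 13.33-1.877j
Node n6: branches {R1, R3, L3} → V_6 = 0.2737+0.1713j
Node n7: branches {R2, L1, R6} → V_7 = -4.346-4.560j
Node n8: branches {L1, R9, L3, L4, R12} → V_8 = 0.2703+0.1664j
Node n9: branches {R3, L2, R9} → V_9 = 13.30-2.080j
Node n10: branches {R4, R7, R11} → V_10 = -0.1224-0.4426j
Source currents: i(V1)=-0.2169+0.03741j

0.2737+0.1713j V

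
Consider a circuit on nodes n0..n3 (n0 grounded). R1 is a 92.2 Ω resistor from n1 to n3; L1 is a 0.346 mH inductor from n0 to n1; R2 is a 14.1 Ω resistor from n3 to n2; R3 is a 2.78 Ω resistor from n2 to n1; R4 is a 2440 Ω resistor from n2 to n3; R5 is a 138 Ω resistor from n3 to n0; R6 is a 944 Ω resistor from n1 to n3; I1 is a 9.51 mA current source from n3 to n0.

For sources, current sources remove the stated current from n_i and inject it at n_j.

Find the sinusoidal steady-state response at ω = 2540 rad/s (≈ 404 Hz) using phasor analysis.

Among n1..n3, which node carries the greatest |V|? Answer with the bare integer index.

MNA unknowns: 3 node voltages V₁..V_3
R1: Y=0.01085+0.000j on G[1,3]
L1: Y=0.000-1.138j on G[0,1]
R2: Y=0.07092+0.000j on G[3,2]
R3: Y=0.3597+0.000j on G[2,1]
R4: Y=0.0004098+0.000j on G[2,3]
R5: Y=0.007246+0.000j on G[3,0]
R6: Y=0.001059+0.000j on G[1,3]
I1: z[3]−=0.00951, z[0]+=0.00951
solve → V1=-4.387e-05-0.007588j, V2=-0.02005-0.007472j, V3=-0.1209-0.006889j

3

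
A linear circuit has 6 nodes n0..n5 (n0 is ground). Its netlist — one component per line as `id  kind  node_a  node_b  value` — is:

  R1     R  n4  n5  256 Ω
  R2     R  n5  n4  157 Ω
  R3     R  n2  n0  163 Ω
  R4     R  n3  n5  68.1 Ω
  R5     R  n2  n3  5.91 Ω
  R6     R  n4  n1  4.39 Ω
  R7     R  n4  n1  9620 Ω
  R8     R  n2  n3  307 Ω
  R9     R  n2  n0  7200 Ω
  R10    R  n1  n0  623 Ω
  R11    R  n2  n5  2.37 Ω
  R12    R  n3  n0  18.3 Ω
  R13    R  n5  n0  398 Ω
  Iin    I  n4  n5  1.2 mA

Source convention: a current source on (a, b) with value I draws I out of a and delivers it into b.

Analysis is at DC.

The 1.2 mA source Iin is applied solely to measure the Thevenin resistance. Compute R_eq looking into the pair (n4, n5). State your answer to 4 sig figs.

Apply KCL at each of the 5 non-ground nodes and solve the resulting linear system.
Node n1: branches {R6, R7, R10} → V_1 = -0.09752
Node n2: branches {R3, R5, R8, R9, R11} → V_2 = 0.003028
Node n3: branches {R4, R5, R8, R12} → V_3 = 0.002363
Node n4: branches {R1, R2, R6, R7, Iin} → V_4 = -0.09820
Node n5: branches {R1, R2, R4, R11, R13, Iin} → V_5 = 0.003345

R_eq = 84.62 Ω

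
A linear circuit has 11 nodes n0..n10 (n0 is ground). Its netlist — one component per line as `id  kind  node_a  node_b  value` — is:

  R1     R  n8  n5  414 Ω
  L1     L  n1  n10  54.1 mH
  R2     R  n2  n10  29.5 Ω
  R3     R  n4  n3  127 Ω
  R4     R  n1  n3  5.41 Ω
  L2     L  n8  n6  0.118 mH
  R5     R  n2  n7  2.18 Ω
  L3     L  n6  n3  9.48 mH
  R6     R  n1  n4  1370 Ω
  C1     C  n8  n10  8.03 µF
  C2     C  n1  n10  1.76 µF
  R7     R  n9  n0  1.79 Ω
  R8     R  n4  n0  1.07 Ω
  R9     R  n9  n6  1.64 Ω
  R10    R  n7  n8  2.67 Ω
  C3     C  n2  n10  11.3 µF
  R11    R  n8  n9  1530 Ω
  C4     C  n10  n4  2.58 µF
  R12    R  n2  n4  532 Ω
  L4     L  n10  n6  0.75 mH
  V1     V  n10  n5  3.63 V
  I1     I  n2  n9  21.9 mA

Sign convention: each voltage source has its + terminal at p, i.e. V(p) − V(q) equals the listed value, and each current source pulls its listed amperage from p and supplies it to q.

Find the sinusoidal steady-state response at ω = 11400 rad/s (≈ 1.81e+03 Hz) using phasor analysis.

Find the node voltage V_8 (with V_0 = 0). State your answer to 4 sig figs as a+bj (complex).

Apply KCL at each of the 10 non-ground nodes and solve the resulting linear system.
Node n1: branches {L1, R4, R6, C2} → V_1 = 0.03324-0.1113j
Node n2: branches {R2, R5, C3, R12, I1} → V_2 = -0.09679+0.004374j
Node n3: branches {R3, R4, L3} → V_3 = 0.03734-0.1030j
Node n4: branches {R3, R6, R8, C4, R12} → V_4 = 0.002285-0.002696j
Node n5: branches {R1, V1} → V_5 = -3.684-0.07148j
Node n6: branches {L2, L3, R9, L4} → V_6 = -0.04320+0.008659j
Node n7: branches {R5, R10} → V_7 = -0.07389-0.001924j
Node n8: branches {R1, L2, C1, R10, R11} → V_8 = -0.04585-0.009638j
Node n9: branches {R7, R9, R11, I1} → V_9 = -0.003822+0.004511j
Node n10: branches {L1, R2, C1, C2, C3, C4, L4, V1} → V_10 = -0.05430-0.07148j
Source currents: i(V1)=-0.008789-0.0001494j

-0.04585-0.009638j V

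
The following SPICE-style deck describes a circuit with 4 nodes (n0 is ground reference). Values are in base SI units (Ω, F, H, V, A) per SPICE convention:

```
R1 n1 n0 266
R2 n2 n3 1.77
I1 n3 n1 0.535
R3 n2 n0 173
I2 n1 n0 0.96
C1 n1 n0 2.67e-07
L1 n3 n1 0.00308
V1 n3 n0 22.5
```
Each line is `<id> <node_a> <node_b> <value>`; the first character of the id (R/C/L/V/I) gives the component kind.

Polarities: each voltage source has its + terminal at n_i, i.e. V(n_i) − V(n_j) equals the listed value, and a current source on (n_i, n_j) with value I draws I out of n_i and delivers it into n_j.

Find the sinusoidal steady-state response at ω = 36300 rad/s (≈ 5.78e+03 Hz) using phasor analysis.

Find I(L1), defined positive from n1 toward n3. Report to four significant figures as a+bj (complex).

-0.2671+1.266j A

Apply KCL at each of the 3 non-ground nodes and solve the resulting linear system.
Node n1: branches {R1, I1, I2, C1, L1} → V_1 = -119.0-29.86j
Node n2: branches {R2, R3} → V_2 = 22.27+0.000j
Node n3: branches {R2, I1, L1, V1} → V_3 = 22.50+0.000j
Source currents: i(V1)=-0.9308+1.266j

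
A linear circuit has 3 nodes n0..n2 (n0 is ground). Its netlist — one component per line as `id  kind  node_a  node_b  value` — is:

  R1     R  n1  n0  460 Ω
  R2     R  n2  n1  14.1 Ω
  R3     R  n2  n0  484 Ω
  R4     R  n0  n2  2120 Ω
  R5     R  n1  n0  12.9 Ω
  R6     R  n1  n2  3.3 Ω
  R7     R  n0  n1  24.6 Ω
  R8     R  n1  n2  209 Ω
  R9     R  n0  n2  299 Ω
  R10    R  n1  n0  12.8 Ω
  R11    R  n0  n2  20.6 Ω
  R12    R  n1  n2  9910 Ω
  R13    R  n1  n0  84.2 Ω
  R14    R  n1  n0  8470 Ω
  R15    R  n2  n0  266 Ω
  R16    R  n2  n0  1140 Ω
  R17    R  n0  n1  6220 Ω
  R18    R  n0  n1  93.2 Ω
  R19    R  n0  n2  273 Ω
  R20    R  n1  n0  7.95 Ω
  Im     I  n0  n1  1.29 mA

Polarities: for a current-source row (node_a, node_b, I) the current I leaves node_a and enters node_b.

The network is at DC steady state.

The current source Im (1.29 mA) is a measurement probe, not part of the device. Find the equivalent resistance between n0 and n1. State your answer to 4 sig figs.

R_eq = 2.494 Ω

MNA unknowns: 2 node voltages V₁..V_2
R1: Y=0.002174 on G[1,0]
R2: Y=0.07092 on G[2,1]
R3: Y=0.002066 on G[2,0]
R4: Y=0.0004717 on G[0,2]
R5: Y=0.07752 on G[1,0]
R6: Y=0.3030 on G[1,2]
R7: Y=0.04065 on G[0,1]
R8: Y=0.004785 on G[1,2]
R9: Y=0.003344 on G[0,2]
R10: Y=0.07812 on G[1,0]
R11: Y=0.04854 on G[0,2]
R12: Y=0.0001009 on G[1,2]
R13: Y=0.01188 on G[1,0]
R14: Y=0.0001181 on G[1,0]
R15: Y=0.003759 on G[2,0]
R16: Y=0.0008772 on G[2,0]
R17: Y=0.0001608 on G[0,1]
R18: Y=0.01073 on G[0,1]
R19: Y=0.003663 on G[0,2]
R20: Y=0.1258 on G[1,0]
Im: z[0]−=0.00129, z[1]+=0.00129
solve → V1=0.003217, V2=0.002760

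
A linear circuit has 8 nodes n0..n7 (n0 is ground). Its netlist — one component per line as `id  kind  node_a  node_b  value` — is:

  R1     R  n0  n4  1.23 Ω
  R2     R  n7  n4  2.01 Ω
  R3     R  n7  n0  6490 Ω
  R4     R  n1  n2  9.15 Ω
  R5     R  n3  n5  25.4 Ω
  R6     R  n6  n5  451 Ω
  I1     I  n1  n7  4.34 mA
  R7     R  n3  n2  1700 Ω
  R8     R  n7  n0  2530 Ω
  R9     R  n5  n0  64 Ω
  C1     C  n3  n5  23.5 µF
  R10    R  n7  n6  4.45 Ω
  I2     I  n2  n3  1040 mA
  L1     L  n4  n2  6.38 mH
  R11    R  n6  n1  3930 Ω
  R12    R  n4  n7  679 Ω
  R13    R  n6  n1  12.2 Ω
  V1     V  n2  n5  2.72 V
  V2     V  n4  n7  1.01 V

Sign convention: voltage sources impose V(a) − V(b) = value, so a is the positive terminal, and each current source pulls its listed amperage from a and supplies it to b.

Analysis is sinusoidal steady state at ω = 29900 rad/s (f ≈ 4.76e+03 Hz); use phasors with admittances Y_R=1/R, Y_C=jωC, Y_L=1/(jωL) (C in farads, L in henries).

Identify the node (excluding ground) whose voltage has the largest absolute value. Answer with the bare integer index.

Apply KCL at each of the 7 non-ground nodes and solve the resulting linear system.
Node n1: branches {R4, I1, R11, R13} → V_1 = -0.3042+0.003272j
Node n2: branches {R4, R7, I2, L1, V1} → V_2 = 0.1061+0.005105j
Node n3: branches {R5, R7, C1, I2} → V_3 = -2.530-1.473j
Node n4: branches {R1, R2, L1, R12, V2} → V_4 = 0.05088-9.805e-05j
Node n5: branches {R5, R6, R9, C1, V1} → V_5 = -2.614+0.005105j
Node n6: branches {R6, R10, R11, R13} → V_6 = -0.7968+0.0008356j
Node n7: branches {R2, R3, I1, R8, R10, R12, V2} → V_7 = -0.9591-9.805e-05j
Source currents: i(V1)=-1.086-0.0007799j, i(V2)=-0.5453-0.0002099j

3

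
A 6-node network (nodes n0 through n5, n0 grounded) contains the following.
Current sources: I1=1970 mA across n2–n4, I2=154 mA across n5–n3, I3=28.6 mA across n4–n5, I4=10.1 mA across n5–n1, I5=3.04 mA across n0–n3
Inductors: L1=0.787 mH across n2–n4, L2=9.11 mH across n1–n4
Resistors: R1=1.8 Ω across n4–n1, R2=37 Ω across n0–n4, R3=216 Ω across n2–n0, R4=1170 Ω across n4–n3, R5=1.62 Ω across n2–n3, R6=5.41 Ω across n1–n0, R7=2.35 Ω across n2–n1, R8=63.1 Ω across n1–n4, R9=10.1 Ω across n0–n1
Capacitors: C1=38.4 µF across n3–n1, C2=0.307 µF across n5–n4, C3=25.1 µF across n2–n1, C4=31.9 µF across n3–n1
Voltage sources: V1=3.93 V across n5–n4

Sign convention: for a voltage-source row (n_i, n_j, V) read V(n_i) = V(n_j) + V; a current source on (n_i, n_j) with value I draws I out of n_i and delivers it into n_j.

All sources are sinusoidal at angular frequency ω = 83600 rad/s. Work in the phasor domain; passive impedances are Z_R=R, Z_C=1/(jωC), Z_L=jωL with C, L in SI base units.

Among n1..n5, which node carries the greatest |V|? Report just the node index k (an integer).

MNA unknowns: 5 node voltages V₁..V_5 plus 1 source current (V1)
I1: z[2]−=1.97, z[4]+=1.97
I2: z[5]−=0.154, z[3]+=0.154
L1: Y=0.000-0.01520j on G[2,4]
R1: Y=0.5556+0.000j on G[4,1]
C1: Y=0.000+3.210j on G[3,1]
I3: z[4]−=0.0286, z[5]+=0.0286
R2: Y=0.02703+0.000j on G[0,4]
R3: Y=0.004630+0.000j on G[2,0]
C2: Y=0.000+0.02567j on G[5,4]
L2: Y=0.000-0.001313j on G[1,4]
R4: Y=0.0008547+0.000j on G[4,3]
R5: Y=0.6173+0.000j on G[2,3]
R6: Y=0.1848+0.000j on G[1,0]
I4: z[5]−=0.0101, z[1]+=0.0101
C3: Y=0.000+2.098j on G[2,1]
R7: Y=0.4255+0.000j on G[2,1]
R8: Y=0.01585+0.000j on G[1,4]
R9: Y=0.09901+0.000j on G[0,1]
I5: z[0]−=0.00304, z[3]+=0.00304
C4: Y=0.000+2.667j on G[3,1]
V1: row V5−V4=3.93, i_V1 at 5,4
solve → V1=-0.2452-0.01879j, V2=-0.6281+0.7110j, V3=-0.1707+0.002097j, V4=2.795+0.07557j, V5=6.725+0.07557j
aux → i_V1=-0.1355-0.1009j

5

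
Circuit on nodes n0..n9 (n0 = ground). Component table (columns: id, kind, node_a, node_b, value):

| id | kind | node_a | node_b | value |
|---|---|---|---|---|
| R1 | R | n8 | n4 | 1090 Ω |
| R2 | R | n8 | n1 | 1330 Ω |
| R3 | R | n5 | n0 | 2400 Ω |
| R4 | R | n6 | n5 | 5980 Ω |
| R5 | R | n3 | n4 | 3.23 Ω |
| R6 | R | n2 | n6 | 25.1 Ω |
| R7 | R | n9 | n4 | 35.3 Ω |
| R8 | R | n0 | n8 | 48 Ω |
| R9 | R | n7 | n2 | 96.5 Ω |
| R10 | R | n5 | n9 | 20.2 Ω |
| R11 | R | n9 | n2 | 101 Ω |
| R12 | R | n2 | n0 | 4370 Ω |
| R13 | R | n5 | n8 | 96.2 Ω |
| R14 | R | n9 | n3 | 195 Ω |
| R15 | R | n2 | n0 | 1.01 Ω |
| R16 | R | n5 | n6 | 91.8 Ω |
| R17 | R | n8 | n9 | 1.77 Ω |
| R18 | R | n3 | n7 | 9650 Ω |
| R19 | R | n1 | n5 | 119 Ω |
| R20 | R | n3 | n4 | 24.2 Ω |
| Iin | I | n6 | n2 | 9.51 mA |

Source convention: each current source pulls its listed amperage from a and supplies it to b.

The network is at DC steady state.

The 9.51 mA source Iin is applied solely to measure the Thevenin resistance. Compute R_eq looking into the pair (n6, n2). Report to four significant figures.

R_eq = 21.27 Ω

Apply KCL at each of the 9 non-ground nodes and solve the resulting linear system.
Node n1: branches {R2, R19} → V_1 = -0.06791
Node n2: branches {R6, R9, R11, R12, R15, Iin} → V_2 = 0.0009856
Node n3: branches {R5, R14, R18, R20} → V_3 = -0.04647
Node n4: branches {R1, R5, R7, R20} → V_4 = -0.04648
Node n5: branches {R3, R4, R10, R13, R16, R19} → V_5 = -0.06992
Node n6: branches {R4, R6, R16, Iin} → V_6 = -0.2013
Node n7: branches {R9, R18} → V_7 = 0.0005158
Node n8: branches {R1, R2, R8, R13, R17} → V_8 = -0.04545
Node n9: branches {R7, R10, R11, R14, R17} → V_9 = -0.04665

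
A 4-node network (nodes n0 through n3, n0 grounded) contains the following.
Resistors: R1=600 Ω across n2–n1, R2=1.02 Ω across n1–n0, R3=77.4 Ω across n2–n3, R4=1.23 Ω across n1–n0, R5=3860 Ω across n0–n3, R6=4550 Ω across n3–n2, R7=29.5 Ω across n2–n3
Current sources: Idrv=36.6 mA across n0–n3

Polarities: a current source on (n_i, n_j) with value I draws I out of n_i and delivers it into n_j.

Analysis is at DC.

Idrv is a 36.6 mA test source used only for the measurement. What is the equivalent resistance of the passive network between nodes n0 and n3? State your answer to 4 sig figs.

Element admittances at DC:
  Y(R1) = 0.001667 S between n2,n1
  Y(R2) = 0.9804 S between n1,n0
  Y(R3) = 0.01292 S between n2,n3
  Y(R4) = 0.8130 S between n1,n0
  Y(R5) = 0.0002591 S between n0,n3
  Y(R6) = 0.0002198 S between n3,n2
  Y(R7) = 0.03390 S between n2,n3
  Idrv: injects 0.0366 A into n3 (from n0)
Assemble and solve the 3×3 MNA system:
  V(n1)=0.01758  V(n2)=18.93  V(n3)=19.60

R_eq = 535.5 Ω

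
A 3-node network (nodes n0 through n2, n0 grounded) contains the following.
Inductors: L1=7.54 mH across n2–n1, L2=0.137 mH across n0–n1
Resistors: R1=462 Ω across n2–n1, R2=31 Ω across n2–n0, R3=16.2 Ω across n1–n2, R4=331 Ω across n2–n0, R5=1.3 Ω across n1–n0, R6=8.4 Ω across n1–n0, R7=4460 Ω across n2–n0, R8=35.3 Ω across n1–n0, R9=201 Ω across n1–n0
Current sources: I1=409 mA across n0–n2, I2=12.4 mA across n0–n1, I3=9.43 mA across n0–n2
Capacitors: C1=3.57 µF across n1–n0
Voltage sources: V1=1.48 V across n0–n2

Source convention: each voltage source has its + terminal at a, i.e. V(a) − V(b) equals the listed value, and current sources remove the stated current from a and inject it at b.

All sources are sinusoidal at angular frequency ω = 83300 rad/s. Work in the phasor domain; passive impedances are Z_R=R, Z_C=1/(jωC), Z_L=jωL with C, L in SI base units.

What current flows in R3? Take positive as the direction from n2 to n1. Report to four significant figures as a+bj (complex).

-0.08646-0.001182j A

Element admittances at ω=83300 rad/s:
  Y(L1) = 0.000-0.001592j S between n2,n1
  Y(R1) = 0.002165+0.000j S between n2,n1
  Y(R2) = 0.03226+0.000j S between n2,n0
  I1: injects 0.409 A into n2 (from n0)
  Y(R3) = 0.06173+0.000j S between n1,n2
  Y(C1) = 0.000+0.2974j S between n1,n0
  Y(R4) = 0.003021+0.000j S between n2,n0
  Y(R5) = 0.7692+0.000j S between n1,n0
  Y(R6) = 0.1190+0.000j S between n1,n0
  Y(R7) = 0.0002242+0.000j S between n2,n0
  Y(L2) = 0.000-0.08763j S between n0,n1
  Y(R8) = 0.02833+0.000j S between n1,n0
  Y(R9) = 0.004975+0.000j S between n1,n0
  I2: injects 0.0124 A into n1 (from n0)
  I3: injects 0.00943 A into n2 (from n0)
  V1: constraint V(n0)−V(n2) = 1.48
Assemble and solve the 3×3 MNA system:
  V(n1)=-0.07933+0.01915j  V(n2)=-1.480+0.000j
  i(V1)=-0.5605+0.001007j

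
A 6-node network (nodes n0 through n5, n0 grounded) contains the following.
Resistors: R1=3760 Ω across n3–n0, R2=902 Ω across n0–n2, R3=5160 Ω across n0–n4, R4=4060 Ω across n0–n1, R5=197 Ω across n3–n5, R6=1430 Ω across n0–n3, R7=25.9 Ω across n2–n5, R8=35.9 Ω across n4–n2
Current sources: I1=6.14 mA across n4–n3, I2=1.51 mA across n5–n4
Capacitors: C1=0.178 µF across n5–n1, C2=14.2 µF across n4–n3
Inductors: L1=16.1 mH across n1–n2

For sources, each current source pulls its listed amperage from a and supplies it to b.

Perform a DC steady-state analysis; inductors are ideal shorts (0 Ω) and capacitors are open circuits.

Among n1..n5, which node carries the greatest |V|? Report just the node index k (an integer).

3

MNA unknowns: 5 node voltages V₁..V_5 plus 1 source current (L1)
R1: Y=0.0002660 on G[3,0]
I1: z[4]−=0.00614, z[3]+=0.00614
C1: Y=0.000 on G[5,1]
L1: row V1−V2=0, i_L1 at 1,2
R2: Y=0.001109 on G[0,2]
R3: Y=0.0001938 on G[0,4]
C2: Y=0.000 on G[4,3]
R4: Y=0.0002463 on G[0,1]
R5: Y=0.005076 on G[3,5]
R6: Y=0.0006993 on G[0,3]
R7: Y=0.03861 on G[2,5]
R8: Y=0.02786 on G[4,2]
I2: z[5]−=0.00151, z[4]+=0.00151
solve → V1=-0.4373, V2=-0.4373, V3=0.7342, V4=-0.5994, V5=-0.3358
aux → i_L1=0.0001077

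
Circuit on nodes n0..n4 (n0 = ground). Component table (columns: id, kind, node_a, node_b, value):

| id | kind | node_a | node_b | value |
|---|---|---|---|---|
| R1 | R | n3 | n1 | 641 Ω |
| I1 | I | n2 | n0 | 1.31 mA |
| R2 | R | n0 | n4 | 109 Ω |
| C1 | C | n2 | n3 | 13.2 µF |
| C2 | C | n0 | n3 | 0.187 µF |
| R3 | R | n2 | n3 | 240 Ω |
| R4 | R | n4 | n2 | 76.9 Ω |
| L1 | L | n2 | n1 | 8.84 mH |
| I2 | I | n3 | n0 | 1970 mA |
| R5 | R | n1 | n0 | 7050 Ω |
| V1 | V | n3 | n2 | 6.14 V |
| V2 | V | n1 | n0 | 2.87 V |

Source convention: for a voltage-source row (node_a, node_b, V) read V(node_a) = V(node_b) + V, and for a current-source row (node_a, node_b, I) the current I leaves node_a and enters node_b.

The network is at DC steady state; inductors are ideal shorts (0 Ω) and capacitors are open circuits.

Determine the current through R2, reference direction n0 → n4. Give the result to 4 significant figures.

-0.01544 A

MNA unknowns: 4 node voltages V₁..V_4 plus 3 source currents (L1, V1, V2)
R1: Y=0.001560 on G[3,1]
I1: z[2]−=0.00131, z[0]+=0.00131
R2: Y=0.009174 on G[0,4]
C1: Y=0.000 on G[2,3]
C2: Y=0.000 on G[0,3]
R3: Y=0.004167 on G[2,3]
R4: Y=0.01300 on G[4,2]
L1: row V2−V1=0, i_L1 at 2,1
I2: z[3]−=1.97, z[0]+=1.97
R5: Y=0.0001418 on G[1,0]
V1: row V3−V2=6.14, i_V1 at 3,2
V2: row V1−V0=2.87, i_V2 at 1,0
solve → V1=2.870, V2=2.870, V3=9.010, V4=1.683
aux → i_L1=-1.996, i_V1=-2.005, i_V2=-1.987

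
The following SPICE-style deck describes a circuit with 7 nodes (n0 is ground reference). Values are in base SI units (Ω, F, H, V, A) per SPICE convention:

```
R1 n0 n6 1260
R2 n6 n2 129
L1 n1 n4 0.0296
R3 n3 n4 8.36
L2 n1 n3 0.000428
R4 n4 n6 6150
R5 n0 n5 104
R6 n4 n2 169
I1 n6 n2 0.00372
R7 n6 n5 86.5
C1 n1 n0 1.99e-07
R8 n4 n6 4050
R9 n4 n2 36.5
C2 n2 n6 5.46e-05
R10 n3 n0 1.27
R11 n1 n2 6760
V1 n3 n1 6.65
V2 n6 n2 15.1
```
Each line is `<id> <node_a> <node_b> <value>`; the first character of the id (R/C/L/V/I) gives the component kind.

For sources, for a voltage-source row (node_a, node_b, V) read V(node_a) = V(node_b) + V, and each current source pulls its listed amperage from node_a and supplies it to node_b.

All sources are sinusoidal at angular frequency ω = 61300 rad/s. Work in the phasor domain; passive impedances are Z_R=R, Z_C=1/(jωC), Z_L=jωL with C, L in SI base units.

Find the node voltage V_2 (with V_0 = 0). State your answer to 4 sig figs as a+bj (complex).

Element admittances at ω=61300 rad/s:
  Y(R1) = 0.0007937+0.000j S between n0,n6
  Y(R2) = 0.007752+0.000j S between n6,n2
  Y(L1) = 0.000-0.0005511j S between n1,n4
  Y(R3) = 0.1196+0.000j S between n3,n4
  Y(L2) = 0.000-0.03811j S between n1,n3
  Y(R4) = 0.0001626+0.000j S between n4,n6
  Y(R5) = 0.009615+0.000j S between n0,n5
  Y(R6) = 0.005917+0.000j S between n4,n2
  I1: injects 0.00372 A into n2 (from n6)
  Y(R7) = 0.01156+0.000j S between n6,n5
  Y(C1) = 0.000+0.01220j S between n1,n0
  Y(R8) = 0.0002469+0.000j S between n4,n6
  Y(R9) = 0.02740+0.000j S between n4,n2
  Y(C2) = 0.000+3.347j S between n2,n6
  Y(R10) = 0.7874+0.000j S between n3,n0
  Y(R11) = 0.0001479+0.000j S between n1,n2
  V1: constraint V(n3)−V(n1) = 6.65
  V2: constraint V(n6)−V(n2) = 15.1
Assemble and solve the 8×8 MNA system:
  V(n1)=-6.741+0.1036j  V(n2)=-3.061+0.1069j  V(n3)=-0.09079+0.1036j  V(n4)=-0.7037+0.1260j  V(n5)=6.573+0.05834j  V(n6)=12.04+0.1069j
  i(V1)=-0.001821+0.1746j  i(V2)=-0.1987-50.54j

-3.061+0.1069j V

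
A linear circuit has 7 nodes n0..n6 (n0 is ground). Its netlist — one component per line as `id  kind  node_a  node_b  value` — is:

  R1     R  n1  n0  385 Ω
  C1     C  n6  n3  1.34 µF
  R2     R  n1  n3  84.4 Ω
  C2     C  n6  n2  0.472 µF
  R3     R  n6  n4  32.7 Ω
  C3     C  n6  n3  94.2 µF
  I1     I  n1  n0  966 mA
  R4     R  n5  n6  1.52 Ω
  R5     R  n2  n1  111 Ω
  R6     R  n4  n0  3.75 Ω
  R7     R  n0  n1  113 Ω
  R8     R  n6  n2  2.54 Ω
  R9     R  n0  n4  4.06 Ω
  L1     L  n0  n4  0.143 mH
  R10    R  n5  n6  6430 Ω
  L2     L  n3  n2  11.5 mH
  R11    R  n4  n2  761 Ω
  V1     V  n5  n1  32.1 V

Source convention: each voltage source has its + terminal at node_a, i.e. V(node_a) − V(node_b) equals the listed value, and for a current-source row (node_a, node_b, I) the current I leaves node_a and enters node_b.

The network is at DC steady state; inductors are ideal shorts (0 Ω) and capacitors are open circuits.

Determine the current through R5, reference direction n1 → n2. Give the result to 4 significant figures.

-0.2726 A

MNA unknowns: 6 node voltages V₁..V_6 plus 3 source currents (L1, L2, V1)
R1: Y=0.002597 on G[1,0]
C1: Y=0.000 on G[6,3]
R2: Y=0.01185 on G[1,3]
C2: Y=0.000 on G[6,2]
R3: Y=0.03058 on G[6,4]
C3: Y=0.000 on G[6,3]
I1: z[1]−=0.966, z[0]+=0.966
R4: Y=0.6579 on G[5,6]
R5: Y=0.009009 on G[2,1]
R6: Y=0.2667 on G[4,0]
R7: Y=0.008850 on G[0,1]
R8: Y=0.3937 on G[6,2]
R9: Y=0.2463 on G[0,4]
L1: row V0−V4=0, i_L1 at 0,4
R10: Y=0.0001555 on G[5,6]
L2: row V3−V2=0, i_L2 at 3,2
R11: Y=0.001314 on G[4,2]
V1: row V5−V1=32.1, i_V1 at 5,1
solve → V1=-45.65, V2=-15.39, V3=-15.39, V4=0.000, V5=-13.55, V6=-13.84
aux → i_L1=0.4434, i_L2=-0.3586, i_V1=-0.1878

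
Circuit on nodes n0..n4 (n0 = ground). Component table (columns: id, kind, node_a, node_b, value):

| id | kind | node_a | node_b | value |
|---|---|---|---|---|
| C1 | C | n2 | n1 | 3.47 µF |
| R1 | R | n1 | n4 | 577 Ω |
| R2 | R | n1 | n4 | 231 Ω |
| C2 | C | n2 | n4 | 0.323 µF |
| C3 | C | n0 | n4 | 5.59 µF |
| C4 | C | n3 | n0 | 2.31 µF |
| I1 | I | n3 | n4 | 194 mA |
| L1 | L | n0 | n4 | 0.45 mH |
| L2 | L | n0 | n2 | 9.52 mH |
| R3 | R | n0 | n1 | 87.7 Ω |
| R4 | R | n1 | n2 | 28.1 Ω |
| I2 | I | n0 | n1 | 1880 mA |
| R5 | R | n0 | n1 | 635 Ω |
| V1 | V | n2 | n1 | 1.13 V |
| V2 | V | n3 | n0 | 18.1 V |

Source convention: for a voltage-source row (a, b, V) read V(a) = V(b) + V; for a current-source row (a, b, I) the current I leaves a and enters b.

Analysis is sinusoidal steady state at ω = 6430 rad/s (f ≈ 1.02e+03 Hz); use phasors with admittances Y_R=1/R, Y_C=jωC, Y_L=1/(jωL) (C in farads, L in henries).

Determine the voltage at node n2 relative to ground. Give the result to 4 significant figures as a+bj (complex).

Element admittances at ω=6430 rad/s:
  Y(C1) = 0.000+0.02231j S between n2,n1
  Y(R1) = 0.001733+0.000j S between n1,n4
  Y(R2) = 0.004329+0.000j S between n1,n4
  Y(C2) = 0.000+0.002077j S between n2,n4
  Y(C3) = 0.000+0.03594j S between n0,n4
  Y(C4) = 0.000+0.01485j S between n3,n0
  I1: injects 0.194 A into n4 (from n3)
  Y(L1) = 0.000-0.3456j S between n0,n4
  Y(L2) = 0.000-0.01634j S between n0,n2
  Y(R3) = 0.01140+0.000j S between n0,n1
  Y(R4) = 0.03559+0.000j S between n1,n2
  I2: injects 1.88 A into n1 (from n0)
  Y(R5) = 0.001575+0.000j S between n0,n1
  V1: constraint V(n2)−V(n1) = 1.13
  V2: constraint V(n3)−V(n0) = 18.1
Assemble and solve the 6×6 MNA system:
  V(n1)=62.30+47.86j  V(n2)=63.43+47.86j  V(n3)=18.10+0.000j  V(n4)=-1.341+1.562j
  i(V1)=-0.7259+0.8765j  i(V2)=-0.1940-0.2688j

63.43+47.86j V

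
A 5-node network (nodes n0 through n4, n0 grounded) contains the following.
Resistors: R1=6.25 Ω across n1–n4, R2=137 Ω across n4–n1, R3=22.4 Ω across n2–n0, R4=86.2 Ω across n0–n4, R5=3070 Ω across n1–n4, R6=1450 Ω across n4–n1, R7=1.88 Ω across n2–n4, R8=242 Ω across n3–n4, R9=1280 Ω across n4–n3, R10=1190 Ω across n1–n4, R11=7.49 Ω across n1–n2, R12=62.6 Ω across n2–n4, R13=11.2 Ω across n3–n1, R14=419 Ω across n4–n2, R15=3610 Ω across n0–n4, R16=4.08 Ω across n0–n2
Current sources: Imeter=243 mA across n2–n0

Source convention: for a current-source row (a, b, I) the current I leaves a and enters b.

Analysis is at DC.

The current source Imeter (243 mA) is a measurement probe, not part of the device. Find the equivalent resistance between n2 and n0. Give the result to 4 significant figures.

MNA unknowns: 4 node voltages V₁..V_4
R1: Y=0.1600 on G[1,4]
R2: Y=0.007299 on G[4,1]
R3: Y=0.04464 on G[2,0]
R4: Y=0.01160 on G[0,4]
R5: Y=0.0003257 on G[1,4]
R6: Y=0.0006897 on G[4,1]
R7: Y=0.5319 on G[2,4]
R8: Y=0.004132 on G[3,4]
R9: Y=0.0007813 on G[4,3]
R10: Y=0.0008403 on G[1,4]
R11: Y=0.1335 on G[1,2]
R12: Y=0.01597 on G[2,4]
R13: Y=0.08929 on G[3,1]
R14: Y=0.002387 on G[4,2]
R15: Y=0.0002770 on G[0,4]
R16: Y=0.2451 on G[0,2]
Imeter: z[2]−=0.243, z[0]+=0.243
solve → V1=-0.7978, V2=-0.8062, V3=-0.7974, V4=-0.7912

R_eq = 3.318 Ω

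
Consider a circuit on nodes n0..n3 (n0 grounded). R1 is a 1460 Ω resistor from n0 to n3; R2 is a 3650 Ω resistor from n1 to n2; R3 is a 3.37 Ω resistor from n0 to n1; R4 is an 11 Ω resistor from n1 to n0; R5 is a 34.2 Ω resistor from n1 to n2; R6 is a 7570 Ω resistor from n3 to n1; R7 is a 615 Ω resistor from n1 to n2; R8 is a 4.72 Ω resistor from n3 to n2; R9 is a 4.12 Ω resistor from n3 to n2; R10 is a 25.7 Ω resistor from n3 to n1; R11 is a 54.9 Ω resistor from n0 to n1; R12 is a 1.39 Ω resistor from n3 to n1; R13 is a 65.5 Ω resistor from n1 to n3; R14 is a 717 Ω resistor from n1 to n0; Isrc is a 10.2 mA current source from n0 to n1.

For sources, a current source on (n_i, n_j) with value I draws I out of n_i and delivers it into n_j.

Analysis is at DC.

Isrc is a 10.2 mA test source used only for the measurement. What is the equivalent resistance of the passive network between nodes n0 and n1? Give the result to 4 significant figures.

Apply KCL at each of the 3 non-ground nodes and solve the resulting linear system.
Node n1: branches {R2, R3, R4, R5, R6, R7, R10, R11, R12, R13, R14, Isrc} → V_1 = 0.02500
Node n2: branches {R2, R5, R7, R8, R9} → V_2 = 0.02498
Node n3: branches {R1, R6, R8, R9, R10, R12, R13} → V_3 = 0.02498

R_eq = 2.451 Ω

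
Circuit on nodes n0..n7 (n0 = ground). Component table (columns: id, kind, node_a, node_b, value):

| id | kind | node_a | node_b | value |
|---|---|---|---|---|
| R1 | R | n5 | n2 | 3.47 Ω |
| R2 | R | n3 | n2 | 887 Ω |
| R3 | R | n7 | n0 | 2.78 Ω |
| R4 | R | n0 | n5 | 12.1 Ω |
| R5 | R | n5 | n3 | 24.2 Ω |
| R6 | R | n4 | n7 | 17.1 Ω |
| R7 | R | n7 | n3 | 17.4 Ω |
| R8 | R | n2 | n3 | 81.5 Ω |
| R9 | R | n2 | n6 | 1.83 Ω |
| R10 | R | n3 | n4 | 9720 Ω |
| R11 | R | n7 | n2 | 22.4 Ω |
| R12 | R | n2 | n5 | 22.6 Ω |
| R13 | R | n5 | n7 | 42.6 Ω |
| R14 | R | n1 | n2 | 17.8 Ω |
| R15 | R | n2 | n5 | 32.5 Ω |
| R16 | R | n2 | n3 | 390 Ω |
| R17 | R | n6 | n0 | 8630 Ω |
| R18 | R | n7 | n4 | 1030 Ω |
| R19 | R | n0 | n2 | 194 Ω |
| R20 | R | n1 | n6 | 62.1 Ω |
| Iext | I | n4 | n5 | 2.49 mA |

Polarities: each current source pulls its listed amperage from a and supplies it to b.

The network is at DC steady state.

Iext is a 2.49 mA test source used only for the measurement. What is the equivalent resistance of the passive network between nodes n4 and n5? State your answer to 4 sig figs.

R_eq = 23.04 Ω

Apply KCL at each of the 7 non-ground nodes and solve the resulting linear system.
Node n1: branches {R14, R20} → V_1 = 0.01045
Node n2: branches {R1, R2, R8, R9, R11, R12, R14, R15, R16, R19} → V_2 = 0.01045
Node n3: branches {R2, R5, R7, R8, R10, R16} → V_3 = 0.004403
Node n4: branches {R6, R10, R18, Iext} → V_4 = -0.04483
Node n5: branches {R1, R4, R5, R12, R13, R15, Iext} → V_5 = 0.01253
Node n6: branches {R9, R17, R20} → V_6 = 0.01045
Node n7: branches {R3, R6, R7, R11, R13, R18} → V_7 = -0.003031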